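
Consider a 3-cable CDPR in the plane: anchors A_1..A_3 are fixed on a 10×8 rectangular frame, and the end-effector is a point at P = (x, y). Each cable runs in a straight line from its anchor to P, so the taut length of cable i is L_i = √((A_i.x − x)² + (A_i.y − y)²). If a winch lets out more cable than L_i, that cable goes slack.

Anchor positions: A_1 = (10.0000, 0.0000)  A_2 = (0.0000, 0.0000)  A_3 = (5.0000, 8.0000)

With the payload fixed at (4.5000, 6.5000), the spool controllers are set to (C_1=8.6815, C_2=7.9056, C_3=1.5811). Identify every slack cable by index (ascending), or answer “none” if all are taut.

cable 1: L_1 = ‖A_1−P‖ = 8.5147;  C_1 = 8.6815 → slack
cable 2: L_2 = ‖A_2−P‖ = 7.9057;  C_2 = 7.9056 → taut
cable 3: L_3 = ‖A_3−P‖ = 1.5811;  C_3 = 1.5811 → taut

1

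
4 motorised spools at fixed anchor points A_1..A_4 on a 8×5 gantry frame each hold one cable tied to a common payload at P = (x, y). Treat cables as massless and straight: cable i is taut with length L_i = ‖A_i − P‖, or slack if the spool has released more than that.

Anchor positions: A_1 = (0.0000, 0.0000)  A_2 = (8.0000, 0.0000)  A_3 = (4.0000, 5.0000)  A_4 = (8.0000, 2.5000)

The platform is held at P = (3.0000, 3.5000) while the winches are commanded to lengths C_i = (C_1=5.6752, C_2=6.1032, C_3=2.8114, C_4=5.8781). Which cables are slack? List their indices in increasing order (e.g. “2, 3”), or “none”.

1, 3, 4

i=1: geometric 4.6098 vs commanded 5.6752 ⇒ slack
i=2: geometric 6.1033 vs commanded 6.1032 ⇒ taut
i=3: geometric 1.8028 vs commanded 2.8114 ⇒ slack
i=4: geometric 5.0990 vs commanded 5.8781 ⇒ slack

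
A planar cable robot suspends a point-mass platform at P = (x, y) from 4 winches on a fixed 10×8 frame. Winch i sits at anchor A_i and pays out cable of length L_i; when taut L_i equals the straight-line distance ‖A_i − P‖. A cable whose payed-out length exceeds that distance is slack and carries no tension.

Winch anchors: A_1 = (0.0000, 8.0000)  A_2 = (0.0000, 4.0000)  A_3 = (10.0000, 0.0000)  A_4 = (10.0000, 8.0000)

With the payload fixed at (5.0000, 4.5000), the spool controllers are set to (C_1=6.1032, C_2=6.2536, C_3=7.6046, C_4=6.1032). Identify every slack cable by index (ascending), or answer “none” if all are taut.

i=1: geometric 6.1033 vs commanded 6.1032 ⇒ taut
i=2: geometric 5.0249 vs commanded 6.2536 ⇒ slack
i=3: geometric 6.7268 vs commanded 7.6046 ⇒ slack
i=4: geometric 6.1033 vs commanded 6.1032 ⇒ taut

2, 3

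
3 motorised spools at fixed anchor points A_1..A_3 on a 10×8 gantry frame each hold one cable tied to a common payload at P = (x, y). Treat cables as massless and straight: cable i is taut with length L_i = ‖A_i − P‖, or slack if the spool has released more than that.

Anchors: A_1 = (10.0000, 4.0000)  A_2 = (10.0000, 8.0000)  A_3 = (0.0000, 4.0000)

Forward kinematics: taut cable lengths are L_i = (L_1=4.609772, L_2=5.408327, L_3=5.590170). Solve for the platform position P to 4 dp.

(5.5000, 5.0000)

circle eqns → linear via eq_j − eq_1; set q_j = A_j·A_j − L_j²
q_1 = 100.0000+16.0000−21.2500 = 94.7500
0.0000·x − 8.0000·y = q_1−q_2 = -40.0000
20.0000·x + 0.0000·y = q_1−q_3 = 110.0000
solve first two rows → x=5.5000, y=5.0000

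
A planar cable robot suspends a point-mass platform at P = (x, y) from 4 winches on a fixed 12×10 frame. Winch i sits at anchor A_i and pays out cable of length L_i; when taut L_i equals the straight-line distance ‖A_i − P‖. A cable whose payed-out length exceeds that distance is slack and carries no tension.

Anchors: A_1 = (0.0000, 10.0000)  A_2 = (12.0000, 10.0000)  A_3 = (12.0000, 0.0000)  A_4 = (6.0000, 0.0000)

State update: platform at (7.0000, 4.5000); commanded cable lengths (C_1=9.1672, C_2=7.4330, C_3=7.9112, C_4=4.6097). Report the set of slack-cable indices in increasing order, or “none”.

1, 3

cable 1: √((-7.0000)²+(5.5000)²)=8.9022, C_1=9.1672: slack
cable 2: √((5.0000)²+(5.5000)²)=7.4330, C_2=7.4330: taut
cable 3: √((5.0000)²+(-4.5000)²)=6.7268, C_3=7.9112: slack
cable 4: √((-1.0000)²+(-4.5000)²)=4.6098, C_4=4.6097: taut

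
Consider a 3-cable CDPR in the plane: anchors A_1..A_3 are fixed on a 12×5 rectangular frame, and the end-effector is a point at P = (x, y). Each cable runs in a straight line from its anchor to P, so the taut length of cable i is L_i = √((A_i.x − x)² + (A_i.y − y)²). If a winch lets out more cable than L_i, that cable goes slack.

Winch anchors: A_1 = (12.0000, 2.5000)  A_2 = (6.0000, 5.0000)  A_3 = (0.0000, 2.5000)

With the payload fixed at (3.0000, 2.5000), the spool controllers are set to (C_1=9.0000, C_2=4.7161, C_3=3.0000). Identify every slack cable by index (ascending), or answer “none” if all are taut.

cable 1: L_1 = ‖A_1−P‖ = 9.0000;  C_1 = 9.0000 → taut
cable 2: L_2 = ‖A_2−P‖ = 3.9051;  C_2 = 4.7161 → slack
cable 3: L_3 = ‖A_3−P‖ = 3.0000;  C_3 = 3.0000 → taut

2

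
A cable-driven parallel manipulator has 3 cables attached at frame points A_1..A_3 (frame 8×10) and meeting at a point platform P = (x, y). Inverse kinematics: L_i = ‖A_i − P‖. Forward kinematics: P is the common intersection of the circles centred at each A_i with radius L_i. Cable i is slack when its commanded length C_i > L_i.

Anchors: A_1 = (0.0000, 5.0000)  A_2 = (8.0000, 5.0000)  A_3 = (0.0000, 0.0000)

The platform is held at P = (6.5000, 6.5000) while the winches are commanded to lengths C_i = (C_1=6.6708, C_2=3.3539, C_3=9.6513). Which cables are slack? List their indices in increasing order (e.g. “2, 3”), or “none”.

cable 1: √((-6.5000)²+(-1.5000)²)=6.6708, C_1=6.6708: taut
cable 2: √((1.5000)²+(-1.5000)²)=2.1213, C_2=3.3539: slack
cable 3: √((-6.5000)²+(-6.5000)²)=9.1924, C_3=9.6513: slack

2, 3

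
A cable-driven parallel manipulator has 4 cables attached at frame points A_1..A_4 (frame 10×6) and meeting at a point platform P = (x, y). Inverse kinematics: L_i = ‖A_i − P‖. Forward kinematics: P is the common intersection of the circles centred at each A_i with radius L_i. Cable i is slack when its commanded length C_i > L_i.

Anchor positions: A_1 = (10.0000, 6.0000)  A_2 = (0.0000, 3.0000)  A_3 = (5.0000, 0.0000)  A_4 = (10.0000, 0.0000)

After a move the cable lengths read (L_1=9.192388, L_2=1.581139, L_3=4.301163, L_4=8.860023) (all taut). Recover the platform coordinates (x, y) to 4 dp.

circle eqns → linear via eq_j − eq_1; set q_j = A_j·A_j − L_j²
q_1 = 100.0000+36.0000−84.5000 = 51.5000
20.0000·x + 6.0000·y = q_1−q_2 = 45.0000
10.0000·x + 12.0000·y = q_1−q_3 = 45.0000
0.0000·x + 12.0000·y = q_1−q_4 = 30.0000
solve first two rows → x=1.5000, y=2.5000
check cable 4: ‖A_4−P‖² = 78.5000 ≈ L_4² = 78.5000 ✓

(1.5000, 2.5000)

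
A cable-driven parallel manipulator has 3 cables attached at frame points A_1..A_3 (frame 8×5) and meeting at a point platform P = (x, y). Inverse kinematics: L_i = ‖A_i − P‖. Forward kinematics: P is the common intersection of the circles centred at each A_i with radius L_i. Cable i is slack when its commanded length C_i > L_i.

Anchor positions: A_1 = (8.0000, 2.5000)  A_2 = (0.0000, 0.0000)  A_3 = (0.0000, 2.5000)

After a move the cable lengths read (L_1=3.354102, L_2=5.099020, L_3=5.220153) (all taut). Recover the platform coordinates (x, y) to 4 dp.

expand ‖A_i−P‖²=L_i² and subtract eq 1 (k_i ≔ ‖A_i‖²−L_i²)
k_1 = 64.0000+6.2500−11.2500 = 59.0000
eq1−eq2 → [16.0000  5.0000]·P = 85.0000
eq1−eq3 → [16.0000  0.0000]·P = 80.0000
2×2 solve → P = (5.0000, 1.0000)

(5.0000, 1.0000)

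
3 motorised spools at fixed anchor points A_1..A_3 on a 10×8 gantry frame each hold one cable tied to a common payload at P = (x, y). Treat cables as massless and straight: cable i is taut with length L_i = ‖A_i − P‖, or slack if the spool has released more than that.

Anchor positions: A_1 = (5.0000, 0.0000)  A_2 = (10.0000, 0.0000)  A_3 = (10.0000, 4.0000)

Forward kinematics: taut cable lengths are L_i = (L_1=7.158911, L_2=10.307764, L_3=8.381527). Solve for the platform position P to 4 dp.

expand ‖A_i−P‖²=L_i² and subtract eq 1 (k_i ≔ ‖A_i‖²−L_i²)
k_1 = 25.0000+0.0000−51.2500 = -26.2500
eq1−eq2 → [-10.0000  0.0000]·P = -20.0000
eq1−eq3 → [-10.0000  -8.0000]·P = -72.0000
2×2 solve → P = (2.0000, 6.5000)

(2.0000, 6.5000)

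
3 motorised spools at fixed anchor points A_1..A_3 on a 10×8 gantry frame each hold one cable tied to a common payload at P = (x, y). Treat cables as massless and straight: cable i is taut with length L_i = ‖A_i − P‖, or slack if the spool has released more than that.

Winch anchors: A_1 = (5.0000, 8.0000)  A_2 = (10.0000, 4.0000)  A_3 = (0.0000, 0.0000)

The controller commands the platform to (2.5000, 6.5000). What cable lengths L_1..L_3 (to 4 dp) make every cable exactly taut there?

(2.9155, 7.9057, 6.9642)

cable 1: Δx=2.5000, Δy=1.5000; L_1 = √(Δx²+Δy²) = 2.9155
cable 2: Δx=7.5000, Δy=-2.5000; L_2 = √(Δx²+Δy²) = 7.9057
cable 3: Δx=-2.5000, Δy=-6.5000; L_3 = √(Δx²+Δy²) = 6.9642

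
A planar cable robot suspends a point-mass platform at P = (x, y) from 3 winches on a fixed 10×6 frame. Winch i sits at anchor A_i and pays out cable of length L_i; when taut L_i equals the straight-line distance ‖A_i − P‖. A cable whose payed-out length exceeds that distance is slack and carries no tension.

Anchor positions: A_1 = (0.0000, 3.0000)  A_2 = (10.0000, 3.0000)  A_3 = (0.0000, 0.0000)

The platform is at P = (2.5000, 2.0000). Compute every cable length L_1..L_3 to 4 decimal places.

(2.6926, 7.5664, 3.2016)

L_1: Δ = A_1−P = (-2.5000, 1.0000) → ‖Δ‖ = √7.2500 = 2.6926
L_2: Δ = A_2−P = (7.5000, 1.0000) → ‖Δ‖ = √57.2500 = 7.5664
L_3: Δ = A_3−P = (-2.5000, -2.0000) → ‖Δ‖ = √10.2500 = 3.2016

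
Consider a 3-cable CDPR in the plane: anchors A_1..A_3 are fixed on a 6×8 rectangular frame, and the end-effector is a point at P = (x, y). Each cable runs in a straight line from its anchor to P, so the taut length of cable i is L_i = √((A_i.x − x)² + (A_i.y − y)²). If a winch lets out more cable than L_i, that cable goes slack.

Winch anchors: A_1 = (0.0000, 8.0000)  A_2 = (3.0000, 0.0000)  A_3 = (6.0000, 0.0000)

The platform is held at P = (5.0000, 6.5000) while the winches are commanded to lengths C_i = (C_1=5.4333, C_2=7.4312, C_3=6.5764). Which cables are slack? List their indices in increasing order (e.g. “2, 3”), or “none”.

1, 2

cable 1: L_1 = ‖A_1−P‖ = 5.2202;  C_1 = 5.4333 → slack
cable 2: L_2 = ‖A_2−P‖ = 6.8007;  C_2 = 7.4312 → slack
cable 3: L_3 = ‖A_3−P‖ = 6.5765;  C_3 = 6.5764 → taut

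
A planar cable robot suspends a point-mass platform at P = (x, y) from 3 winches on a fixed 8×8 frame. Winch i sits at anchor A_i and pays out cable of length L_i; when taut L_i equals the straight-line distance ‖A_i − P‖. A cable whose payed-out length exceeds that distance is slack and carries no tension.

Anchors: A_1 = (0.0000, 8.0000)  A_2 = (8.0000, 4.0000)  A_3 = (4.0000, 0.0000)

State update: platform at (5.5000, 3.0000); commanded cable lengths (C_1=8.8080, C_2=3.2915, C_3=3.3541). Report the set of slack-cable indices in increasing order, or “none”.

i=1: geometric 7.4330 vs commanded 8.8080 ⇒ slack
i=2: geometric 2.6926 vs commanded 3.2915 ⇒ slack
i=3: geometric 3.3541 vs commanded 3.3541 ⇒ taut

1, 2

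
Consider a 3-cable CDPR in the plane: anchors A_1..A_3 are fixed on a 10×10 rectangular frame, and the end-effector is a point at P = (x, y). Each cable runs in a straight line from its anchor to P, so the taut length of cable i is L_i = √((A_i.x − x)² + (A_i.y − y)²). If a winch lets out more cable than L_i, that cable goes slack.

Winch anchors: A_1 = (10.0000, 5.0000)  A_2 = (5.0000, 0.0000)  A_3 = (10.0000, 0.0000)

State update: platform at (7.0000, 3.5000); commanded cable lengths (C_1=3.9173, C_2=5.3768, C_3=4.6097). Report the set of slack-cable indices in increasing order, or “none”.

i=1: geometric 3.3541 vs commanded 3.9173 ⇒ slack
i=2: geometric 4.0311 vs commanded 5.3768 ⇒ slack
i=3: geometric 4.6098 vs commanded 4.6097 ⇒ taut

1, 2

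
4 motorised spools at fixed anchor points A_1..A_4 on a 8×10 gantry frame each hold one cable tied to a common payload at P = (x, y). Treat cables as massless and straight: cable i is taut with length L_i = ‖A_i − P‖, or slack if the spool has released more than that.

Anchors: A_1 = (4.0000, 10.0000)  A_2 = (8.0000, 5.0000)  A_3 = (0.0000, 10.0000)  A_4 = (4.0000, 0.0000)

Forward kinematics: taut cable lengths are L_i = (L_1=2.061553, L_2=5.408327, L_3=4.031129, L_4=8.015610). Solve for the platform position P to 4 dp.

(3.5000, 8.0000)

expand ‖A_i−P‖²=L_i² and subtract eq 1 (k_i ≔ ‖A_i‖²−L_i²)
k_1 = 16.0000+100.0000−4.2500 = 111.7500
eq1−eq2 → [-8.0000  10.0000]·P = 52.0000
eq1−eq3 → [8.0000  0.0000]·P = 28.0000
eq1−eq4 → [0.0000  20.0000]·P = 160.0000
2×2 solve → P = (3.5000, 8.0000)
check cable 4: ‖A_4−P‖² = 64.2500 ≈ L_4² = 64.2500 ✓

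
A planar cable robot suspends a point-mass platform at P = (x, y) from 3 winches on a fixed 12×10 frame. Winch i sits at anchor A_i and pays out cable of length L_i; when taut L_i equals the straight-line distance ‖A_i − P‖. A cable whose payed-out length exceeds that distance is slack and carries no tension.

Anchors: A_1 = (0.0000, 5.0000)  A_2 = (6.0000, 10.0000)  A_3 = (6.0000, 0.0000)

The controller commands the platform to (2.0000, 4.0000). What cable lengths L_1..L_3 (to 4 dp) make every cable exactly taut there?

L_1 = √((0.0000−2.0000)² + (5.0000−4.0000)²) = 2.2361
L_2 = √((6.0000−2.0000)² + (10.0000−4.0000)²) = 7.2111
L_3 = √((6.0000−2.0000)² + (0.0000−4.0000)²) = 5.6569

(2.2361, 7.2111, 5.6569)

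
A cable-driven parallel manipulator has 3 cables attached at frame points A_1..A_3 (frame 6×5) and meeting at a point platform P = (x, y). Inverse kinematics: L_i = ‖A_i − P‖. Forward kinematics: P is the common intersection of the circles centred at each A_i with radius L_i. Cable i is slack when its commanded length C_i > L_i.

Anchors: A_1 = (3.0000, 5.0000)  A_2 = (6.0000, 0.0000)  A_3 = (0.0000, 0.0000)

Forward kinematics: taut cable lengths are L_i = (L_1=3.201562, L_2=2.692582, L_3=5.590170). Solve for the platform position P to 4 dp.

(5.0000, 2.5000)

each cable: (A_i−P)·(A_i−P) = L_i²; let k_i = ‖A_i‖²−L_i²
k_1 = 9.0000+25.0000−10.2500 = 23.7500
row 1: -6.0000x + 10.0000y = -5.0000  (k_2=28.7500)
row 2: 6.0000x + 10.0000y = 55.0000  (k_3=-31.2500)
Cramer on rows 1–2 → x = 5.0000, y = 2.5000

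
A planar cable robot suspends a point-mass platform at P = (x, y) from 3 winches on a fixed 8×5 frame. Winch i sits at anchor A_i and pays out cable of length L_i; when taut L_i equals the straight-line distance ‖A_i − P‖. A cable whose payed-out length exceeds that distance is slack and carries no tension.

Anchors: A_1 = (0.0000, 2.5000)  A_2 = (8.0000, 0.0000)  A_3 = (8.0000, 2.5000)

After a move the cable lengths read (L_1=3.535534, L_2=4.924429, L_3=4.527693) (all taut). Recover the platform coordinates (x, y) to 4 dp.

each cable: (A_i−P)·(A_i−P) = L_i²; let k_i = ‖A_i‖²−L_i²
k_1 = 0.0000+6.2500−12.5000 = -6.2500
row 1: -16.0000x + 5.0000y = -46.0000  (k_2=39.7500)
row 2: -16.0000x + 0.0000y = -56.0000  (k_3=49.7500)
Cramer on rows 1–2 → x = 3.5000, y = 2.0000

(3.5000, 2.0000)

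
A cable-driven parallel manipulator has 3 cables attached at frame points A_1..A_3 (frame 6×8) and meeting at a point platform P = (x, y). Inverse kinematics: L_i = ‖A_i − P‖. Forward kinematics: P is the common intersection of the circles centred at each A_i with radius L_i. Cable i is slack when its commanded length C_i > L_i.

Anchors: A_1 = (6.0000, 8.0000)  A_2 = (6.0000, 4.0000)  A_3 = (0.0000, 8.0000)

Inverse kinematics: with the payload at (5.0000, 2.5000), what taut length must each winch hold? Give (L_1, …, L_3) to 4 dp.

L_1: Δ = A_1−P = (1.0000, 5.5000) → ‖Δ‖ = √31.2500 = 5.5902
L_2: Δ = A_2−P = (1.0000, 1.5000) → ‖Δ‖ = √3.2500 = 1.8028
L_3: Δ = A_3−P = (-5.0000, 5.5000) → ‖Δ‖ = √55.2500 = 7.4330

(5.5902, 1.8028, 7.4330)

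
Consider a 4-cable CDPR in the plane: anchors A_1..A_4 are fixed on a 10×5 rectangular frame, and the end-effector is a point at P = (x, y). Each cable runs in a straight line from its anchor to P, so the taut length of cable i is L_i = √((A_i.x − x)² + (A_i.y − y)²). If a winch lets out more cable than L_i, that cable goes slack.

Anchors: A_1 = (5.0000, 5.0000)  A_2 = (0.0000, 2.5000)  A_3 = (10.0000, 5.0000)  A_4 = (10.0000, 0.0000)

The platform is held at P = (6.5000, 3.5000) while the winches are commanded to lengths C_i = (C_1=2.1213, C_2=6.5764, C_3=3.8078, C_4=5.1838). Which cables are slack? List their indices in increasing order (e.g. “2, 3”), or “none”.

4

cable 1: L_1 = ‖A_1−P‖ = 2.1213;  C_1 = 2.1213 → taut
cable 2: L_2 = ‖A_2−P‖ = 6.5765;  C_2 = 6.5764 → taut
cable 3: L_3 = ‖A_3−P‖ = 3.8079;  C_3 = 3.8078 → taut
cable 4: L_4 = ‖A_4−P‖ = 4.9497;  C_4 = 5.1838 → slack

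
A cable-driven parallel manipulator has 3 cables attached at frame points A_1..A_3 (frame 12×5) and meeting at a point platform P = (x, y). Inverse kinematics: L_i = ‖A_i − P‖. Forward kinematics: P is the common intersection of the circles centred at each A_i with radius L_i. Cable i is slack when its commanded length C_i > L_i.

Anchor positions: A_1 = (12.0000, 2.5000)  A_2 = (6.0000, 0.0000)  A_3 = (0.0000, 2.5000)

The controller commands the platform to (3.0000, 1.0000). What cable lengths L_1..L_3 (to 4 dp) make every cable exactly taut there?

L_1: Δ = A_1−P = (9.0000, 1.5000) → ‖Δ‖ = √83.2500 = 9.1241
L_2: Δ = A_2−P = (3.0000, -1.0000) → ‖Δ‖ = √10.0000 = 3.1623
L_3: Δ = A_3−P = (-3.0000, 1.5000) → ‖Δ‖ = √11.2500 = 3.3541

(9.1241, 3.1623, 3.3541)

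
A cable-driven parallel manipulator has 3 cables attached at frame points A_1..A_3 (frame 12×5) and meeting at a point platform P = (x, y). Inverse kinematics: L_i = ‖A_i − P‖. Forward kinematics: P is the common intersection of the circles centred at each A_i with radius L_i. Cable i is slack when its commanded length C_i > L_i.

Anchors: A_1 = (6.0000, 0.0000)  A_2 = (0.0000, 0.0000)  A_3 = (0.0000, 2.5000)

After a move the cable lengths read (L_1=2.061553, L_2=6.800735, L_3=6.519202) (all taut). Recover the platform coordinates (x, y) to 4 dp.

circle eqns → linear via eq_j − eq_1; set c_j = A_j·A_j − L_j²
c_1 = 36.0000+0.0000−4.2500 = 31.7500
12.0000·x + 0.0000·y = c_1−c_2 = 78.0000
12.0000·x − 5.0000·y = c_1−c_3 = 68.0000
solve first two rows → x=6.5000, y=2.0000

(6.5000, 2.0000)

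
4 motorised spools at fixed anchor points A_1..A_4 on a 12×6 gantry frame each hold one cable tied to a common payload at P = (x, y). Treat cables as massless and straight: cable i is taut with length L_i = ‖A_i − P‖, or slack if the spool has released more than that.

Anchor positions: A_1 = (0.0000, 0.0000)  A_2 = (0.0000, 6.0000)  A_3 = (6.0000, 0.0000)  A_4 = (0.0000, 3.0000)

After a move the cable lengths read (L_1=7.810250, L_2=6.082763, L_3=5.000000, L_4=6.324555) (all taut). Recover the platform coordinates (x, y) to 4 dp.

each cable: (A_i−P)·(A_i−P) = L_i²; let q_i = ‖A_i‖²−L_i²
q_1 = 0.0000+0.0000−61.0000 = -61.0000
row 1: 0.0000x − 12.0000y = -60.0000  (q_2=-1.0000)
row 2: -12.0000x + 0.0000y = -72.0000  (q_3=11.0000)
row 3: 0.0000x − 6.0000y = -30.0000  (q_4=-31.0000)
Cramer on rows 1–2 → x = 6.0000, y = 5.0000
check cable 4: ‖A_4−P‖² = 40.0000 ≈ L_4² = 40.0000 ✓

(6.0000, 5.0000)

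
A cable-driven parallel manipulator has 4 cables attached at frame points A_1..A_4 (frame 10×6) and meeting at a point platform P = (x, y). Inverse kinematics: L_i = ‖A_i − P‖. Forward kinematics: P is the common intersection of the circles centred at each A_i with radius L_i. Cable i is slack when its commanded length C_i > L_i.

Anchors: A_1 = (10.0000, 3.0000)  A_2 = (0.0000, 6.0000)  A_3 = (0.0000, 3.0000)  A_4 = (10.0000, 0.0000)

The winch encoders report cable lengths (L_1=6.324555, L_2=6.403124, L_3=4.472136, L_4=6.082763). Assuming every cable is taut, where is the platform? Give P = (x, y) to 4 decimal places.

circle eqns → linear via eq_j − eq_1; set c_j = A_j·A_j − L_j²
c_1 = 100.0000+9.0000−40.0000 = 69.0000
20.0000·x − 6.0000·y = c_1−c_2 = 74.0000
20.0000·x + 0.0000·y = c_1−c_3 = 80.0000
0.0000·x + 6.0000·y = c_1−c_4 = 6.0000
solve first two rows → x=4.0000, y=1.0000
check cable 4: ‖A_4−P‖² = 37.0000 ≈ L_4² = 37.0000 ✓

(4.0000, 1.0000)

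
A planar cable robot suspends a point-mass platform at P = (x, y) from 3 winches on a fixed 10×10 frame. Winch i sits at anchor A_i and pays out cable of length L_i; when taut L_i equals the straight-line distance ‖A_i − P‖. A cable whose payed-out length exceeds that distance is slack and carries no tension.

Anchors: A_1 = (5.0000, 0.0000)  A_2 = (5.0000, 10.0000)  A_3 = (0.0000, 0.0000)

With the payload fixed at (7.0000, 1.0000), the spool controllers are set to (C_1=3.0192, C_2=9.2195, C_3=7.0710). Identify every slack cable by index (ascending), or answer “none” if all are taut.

cable 1: √((-2.0000)²+(-1.0000)²)=2.2361, C_1=3.0192: slack
cable 2: √((-2.0000)²+(9.0000)²)=9.2195, C_2=9.2195: taut
cable 3: √((-7.0000)²+(-1.0000)²)=7.0711, C_3=7.0710: taut

1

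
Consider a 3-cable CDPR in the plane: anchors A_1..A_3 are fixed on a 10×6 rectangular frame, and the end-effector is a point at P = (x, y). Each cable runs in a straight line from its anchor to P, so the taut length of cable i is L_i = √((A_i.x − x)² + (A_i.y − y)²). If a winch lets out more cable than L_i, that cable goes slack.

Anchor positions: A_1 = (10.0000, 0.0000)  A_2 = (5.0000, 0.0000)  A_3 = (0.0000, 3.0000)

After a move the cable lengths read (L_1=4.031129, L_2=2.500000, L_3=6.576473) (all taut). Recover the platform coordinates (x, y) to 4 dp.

(6.5000, 2.0000)

expand ‖A_i−P‖²=L_i² and subtract eq 1 (c_i ≔ ‖A_i‖²−L_i²)
c_1 = 100.0000+0.0000−16.2500 = 83.7500
eq1−eq2 → [10.0000  0.0000]·P = 65.0000
eq1−eq3 → [20.0000  -6.0000]·P = 118.0000
2×2 solve → P = (6.5000, 2.0000)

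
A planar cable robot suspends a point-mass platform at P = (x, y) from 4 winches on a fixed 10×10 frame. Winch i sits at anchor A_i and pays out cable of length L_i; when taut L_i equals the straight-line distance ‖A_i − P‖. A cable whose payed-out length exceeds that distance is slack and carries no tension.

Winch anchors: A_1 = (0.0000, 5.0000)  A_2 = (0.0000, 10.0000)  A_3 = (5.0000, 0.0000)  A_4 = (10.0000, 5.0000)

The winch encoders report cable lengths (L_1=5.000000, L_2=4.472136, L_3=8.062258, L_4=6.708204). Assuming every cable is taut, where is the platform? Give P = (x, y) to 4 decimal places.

each cable: (A_i−P)·(A_i−P) = L_i²; let q_i = ‖A_i‖²−L_i²
q_1 = 0.0000+25.0000−25.0000 = 0.0000
row 1: 0.0000x − 10.0000y = -80.0000  (q_2=80.0000)
row 2: -10.0000x + 10.0000y = 40.0000  (q_3=-40.0000)
row 3: -20.0000x + 0.0000y = -80.0000  (q_4=80.0000)
Cramer on rows 1–2 → x = 4.0000, y = 8.0000
check cable 4: ‖A_4−P‖² = 45.0000 ≈ L_4² = 45.0000 ✓

(4.0000, 8.0000)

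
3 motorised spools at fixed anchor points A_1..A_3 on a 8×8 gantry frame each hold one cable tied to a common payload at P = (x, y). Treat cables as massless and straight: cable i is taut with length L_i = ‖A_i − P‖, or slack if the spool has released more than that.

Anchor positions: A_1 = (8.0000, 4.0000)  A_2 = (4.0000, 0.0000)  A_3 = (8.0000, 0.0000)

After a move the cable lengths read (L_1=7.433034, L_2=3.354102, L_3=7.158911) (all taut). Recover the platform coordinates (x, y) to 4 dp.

(1.0000, 1.5000)

each cable: (A_i−P)·(A_i−P) = L_i²; let q_i = ‖A_i‖²−L_i²
q_1 = 64.0000+16.0000−55.2500 = 24.7500
row 1: 8.0000x + 8.0000y = 20.0000  (q_2=4.7500)
row 2: 0.0000x + 8.0000y = 12.0000  (q_3=12.7500)
Cramer on rows 1–2 → x = 1.0000, y = 1.5000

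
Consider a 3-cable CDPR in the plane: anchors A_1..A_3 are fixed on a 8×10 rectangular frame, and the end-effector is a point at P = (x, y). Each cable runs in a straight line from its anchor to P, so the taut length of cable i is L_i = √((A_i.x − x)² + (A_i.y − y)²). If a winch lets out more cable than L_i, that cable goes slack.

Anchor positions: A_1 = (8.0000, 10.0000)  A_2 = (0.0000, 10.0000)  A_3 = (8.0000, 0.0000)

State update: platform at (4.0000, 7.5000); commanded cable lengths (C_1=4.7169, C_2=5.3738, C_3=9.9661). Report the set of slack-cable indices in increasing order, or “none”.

2, 3

cable 1: L_1 = ‖A_1−P‖ = 4.7170;  C_1 = 4.7169 → taut
cable 2: L_2 = ‖A_2−P‖ = 4.7170;  C_2 = 5.3738 → slack
cable 3: L_3 = ‖A_3−P‖ = 8.5000;  C_3 = 9.9661 → slack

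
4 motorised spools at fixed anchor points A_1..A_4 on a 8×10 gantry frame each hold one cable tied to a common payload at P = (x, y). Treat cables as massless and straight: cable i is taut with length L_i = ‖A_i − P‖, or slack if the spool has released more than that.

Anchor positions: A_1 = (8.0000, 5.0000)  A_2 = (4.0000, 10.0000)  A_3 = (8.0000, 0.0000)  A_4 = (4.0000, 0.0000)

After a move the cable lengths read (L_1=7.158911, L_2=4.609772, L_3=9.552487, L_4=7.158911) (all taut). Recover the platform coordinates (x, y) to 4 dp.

(1.0000, 6.5000)

each cable: (A_i−P)·(A_i−P) = L_i²; let c_i = ‖A_i‖²−L_i²
c_1 = 64.0000+25.0000−51.2500 = 37.7500
row 1: 8.0000x − 10.0000y = -57.0000  (c_2=94.7500)
row 2: 0.0000x + 10.0000y = 65.0000  (c_3=-27.2500)
row 3: 8.0000x + 10.0000y = 73.0000  (c_4=-35.2500)
Cramer on rows 1–2 → x = 1.0000, y = 6.5000
check cable 4: ‖A_4−P‖² = 51.2500 ≈ L_4² = 51.2500 ✓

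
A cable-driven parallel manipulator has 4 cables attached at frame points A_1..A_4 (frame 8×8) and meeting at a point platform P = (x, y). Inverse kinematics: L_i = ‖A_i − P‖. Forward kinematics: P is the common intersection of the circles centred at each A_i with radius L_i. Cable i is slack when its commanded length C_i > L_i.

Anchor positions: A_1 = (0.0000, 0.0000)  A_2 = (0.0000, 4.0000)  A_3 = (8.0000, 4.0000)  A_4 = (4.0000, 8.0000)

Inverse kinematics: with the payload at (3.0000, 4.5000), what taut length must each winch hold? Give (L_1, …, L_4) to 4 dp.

(5.4083, 3.0414, 5.0249, 3.6401)

L_1 = √((0.0000−3.0000)² + (0.0000−4.5000)²) = 5.4083
L_2 = √((0.0000−3.0000)² + (4.0000−4.5000)²) = 3.0414
L_3 = √((8.0000−3.0000)² + (4.0000−4.5000)²) = 5.0249
L_4 = √((4.0000−3.0000)² + (8.0000−4.5000)²) = 3.6401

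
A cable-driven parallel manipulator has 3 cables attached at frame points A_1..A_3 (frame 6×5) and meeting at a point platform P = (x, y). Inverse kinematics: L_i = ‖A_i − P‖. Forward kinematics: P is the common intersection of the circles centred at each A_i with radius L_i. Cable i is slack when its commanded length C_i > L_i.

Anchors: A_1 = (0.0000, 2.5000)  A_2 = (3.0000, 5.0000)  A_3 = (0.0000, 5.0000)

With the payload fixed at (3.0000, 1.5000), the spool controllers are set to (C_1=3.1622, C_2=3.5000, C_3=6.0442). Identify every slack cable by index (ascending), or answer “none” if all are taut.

cable 1: √((-3.0000)²+(1.0000)²)=3.1623, C_1=3.1622: taut
cable 2: √((0.0000)²+(3.5000)²)=3.5000, C_2=3.5000: taut
cable 3: √((-3.0000)²+(3.5000)²)=4.6098, C_3=6.0442: slack

3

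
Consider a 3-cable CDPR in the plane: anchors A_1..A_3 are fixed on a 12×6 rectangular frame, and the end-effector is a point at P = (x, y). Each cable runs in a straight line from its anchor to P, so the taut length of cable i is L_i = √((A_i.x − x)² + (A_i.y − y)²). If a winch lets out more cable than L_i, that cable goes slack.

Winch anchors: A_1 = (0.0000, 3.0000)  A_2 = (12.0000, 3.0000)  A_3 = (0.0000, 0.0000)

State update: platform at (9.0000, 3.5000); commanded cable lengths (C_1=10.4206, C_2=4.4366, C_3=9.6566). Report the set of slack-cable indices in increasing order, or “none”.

1, 2

i=1: geometric 9.0139 vs commanded 10.4206 ⇒ slack
i=2: geometric 3.0414 vs commanded 4.4366 ⇒ slack
i=3: geometric 9.6566 vs commanded 9.6566 ⇒ taut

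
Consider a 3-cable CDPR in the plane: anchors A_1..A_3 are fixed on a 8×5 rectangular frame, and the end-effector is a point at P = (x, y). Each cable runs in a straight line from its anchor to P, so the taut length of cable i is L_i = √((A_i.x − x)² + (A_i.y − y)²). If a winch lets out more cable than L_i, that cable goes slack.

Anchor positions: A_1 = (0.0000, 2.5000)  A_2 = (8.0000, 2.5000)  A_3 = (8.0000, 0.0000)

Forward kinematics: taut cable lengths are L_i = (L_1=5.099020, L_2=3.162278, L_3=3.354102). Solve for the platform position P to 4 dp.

(5.0000, 1.5000)

circle eqns → linear via eq_j − eq_1; set c_j = A_j·A_j − L_j²
c_1 = 0.0000+6.2500−26.0000 = -19.7500
-16.0000·x + 0.0000·y = c_1−c_2 = -80.0000
-16.0000·x + 5.0000·y = c_1−c_3 = -72.5000
solve first two rows → x=5.0000, y=1.5000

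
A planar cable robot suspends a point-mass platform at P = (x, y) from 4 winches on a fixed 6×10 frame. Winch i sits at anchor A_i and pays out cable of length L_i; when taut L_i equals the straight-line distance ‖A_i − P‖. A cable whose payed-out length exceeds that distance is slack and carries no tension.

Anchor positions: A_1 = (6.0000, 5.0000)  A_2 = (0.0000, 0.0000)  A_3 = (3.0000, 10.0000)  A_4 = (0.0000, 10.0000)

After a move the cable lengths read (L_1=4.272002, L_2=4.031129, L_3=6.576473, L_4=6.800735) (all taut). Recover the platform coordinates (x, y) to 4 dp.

each cable: (A_i−P)·(A_i−P) = L_i²; let k_i = ‖A_i‖²−L_i²
k_1 = 36.0000+25.0000−18.2500 = 42.7500
row 1: 12.0000x + 10.0000y = 59.0000  (k_2=-16.2500)
row 2: 6.0000x − 10.0000y = -23.0000  (k_3=65.7500)
row 3: 12.0000x − 10.0000y = -11.0000  (k_4=53.7500)
Cramer on rows 1–2 → x = 2.0000, y = 3.5000
check cable 4: ‖A_4−P‖² = 46.2500 ≈ L_4² = 46.2500 ✓

(2.0000, 3.5000)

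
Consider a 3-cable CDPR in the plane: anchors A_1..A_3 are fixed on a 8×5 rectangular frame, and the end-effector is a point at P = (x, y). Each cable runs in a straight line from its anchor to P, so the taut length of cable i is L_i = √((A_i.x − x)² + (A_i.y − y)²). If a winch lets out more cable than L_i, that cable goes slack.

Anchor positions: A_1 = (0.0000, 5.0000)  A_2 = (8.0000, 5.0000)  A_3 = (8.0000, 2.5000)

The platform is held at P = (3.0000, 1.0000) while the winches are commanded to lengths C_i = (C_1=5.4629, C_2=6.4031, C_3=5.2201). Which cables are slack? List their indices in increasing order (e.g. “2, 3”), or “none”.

1

cable 1: √((-3.0000)²+(4.0000)²)=5.0000, C_1=5.4629: slack
cable 2: √((5.0000)²+(4.0000)²)=6.4031, C_2=6.4031: taut
cable 3: √((5.0000)²+(1.5000)²)=5.2202, C_3=5.2201: taut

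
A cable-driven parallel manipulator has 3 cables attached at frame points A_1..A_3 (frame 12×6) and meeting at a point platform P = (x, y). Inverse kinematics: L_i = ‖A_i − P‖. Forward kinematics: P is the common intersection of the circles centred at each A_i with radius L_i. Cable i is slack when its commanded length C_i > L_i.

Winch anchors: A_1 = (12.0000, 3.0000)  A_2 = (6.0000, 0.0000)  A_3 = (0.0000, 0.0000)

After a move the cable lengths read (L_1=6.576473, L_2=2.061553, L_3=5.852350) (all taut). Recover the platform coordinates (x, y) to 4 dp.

(5.5000, 2.0000)

circle eqns → linear via eq_j − eq_1; set k_j = A_j·A_j − L_j²
k_1 = 144.0000+9.0000−43.2500 = 109.7500
12.0000·x + 6.0000·y = k_1−k_2 = 78.0000
24.0000·x + 6.0000·y = k_1−k_3 = 144.0000
solve first two rows → x=5.5000, y=2.0000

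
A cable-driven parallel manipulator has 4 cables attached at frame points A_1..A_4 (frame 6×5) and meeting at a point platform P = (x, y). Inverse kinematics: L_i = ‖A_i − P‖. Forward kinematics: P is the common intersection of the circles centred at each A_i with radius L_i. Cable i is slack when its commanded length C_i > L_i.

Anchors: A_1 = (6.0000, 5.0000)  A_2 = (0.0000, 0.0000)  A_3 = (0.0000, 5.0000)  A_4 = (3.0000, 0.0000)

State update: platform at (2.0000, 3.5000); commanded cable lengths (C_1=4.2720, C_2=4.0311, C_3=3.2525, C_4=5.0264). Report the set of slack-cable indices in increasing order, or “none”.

3, 4

cable 1: L_1 = ‖A_1−P‖ = 4.2720;  C_1 = 4.2720 → taut
cable 2: L_2 = ‖A_2−P‖ = 4.0311;  C_2 = 4.0311 → taut
cable 3: L_3 = ‖A_3−P‖ = 2.5000;  C_3 = 3.2525 → slack
cable 4: L_4 = ‖A_4−P‖ = 3.6401;  C_4 = 5.0264 → slack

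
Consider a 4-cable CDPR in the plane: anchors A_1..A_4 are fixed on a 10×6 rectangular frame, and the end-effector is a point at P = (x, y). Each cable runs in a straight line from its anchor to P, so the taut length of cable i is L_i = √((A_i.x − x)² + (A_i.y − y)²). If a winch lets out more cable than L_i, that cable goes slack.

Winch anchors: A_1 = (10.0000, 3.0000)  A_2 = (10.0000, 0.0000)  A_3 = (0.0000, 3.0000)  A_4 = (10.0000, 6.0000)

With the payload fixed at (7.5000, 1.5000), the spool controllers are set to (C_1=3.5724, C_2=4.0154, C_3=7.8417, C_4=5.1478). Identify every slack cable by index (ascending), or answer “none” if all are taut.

1, 2, 3

cable 1: L_1 = ‖A_1−P‖ = 2.9155;  C_1 = 3.5724 → slack
cable 2: L_2 = ‖A_2−P‖ = 2.9155;  C_2 = 4.0154 → slack
cable 3: L_3 = ‖A_3−P‖ = 7.6485;  C_3 = 7.8417 → slack
cable 4: L_4 = ‖A_4−P‖ = 5.1478;  C_4 = 5.1478 → taut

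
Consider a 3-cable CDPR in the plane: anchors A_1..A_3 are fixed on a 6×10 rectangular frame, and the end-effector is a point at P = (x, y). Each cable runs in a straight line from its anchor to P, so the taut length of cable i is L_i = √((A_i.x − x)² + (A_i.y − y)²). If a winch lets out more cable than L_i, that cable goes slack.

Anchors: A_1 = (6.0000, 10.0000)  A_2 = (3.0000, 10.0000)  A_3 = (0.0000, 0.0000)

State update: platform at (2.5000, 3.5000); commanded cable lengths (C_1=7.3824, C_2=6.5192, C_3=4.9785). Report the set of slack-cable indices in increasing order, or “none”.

3

cable 1: L_1 = ‖A_1−P‖ = 7.3824;  C_1 = 7.3824 → taut
cable 2: L_2 = ‖A_2−P‖ = 6.5192;  C_2 = 6.5192 → taut
cable 3: L_3 = ‖A_3−P‖ = 4.3012;  C_3 = 4.9785 → slack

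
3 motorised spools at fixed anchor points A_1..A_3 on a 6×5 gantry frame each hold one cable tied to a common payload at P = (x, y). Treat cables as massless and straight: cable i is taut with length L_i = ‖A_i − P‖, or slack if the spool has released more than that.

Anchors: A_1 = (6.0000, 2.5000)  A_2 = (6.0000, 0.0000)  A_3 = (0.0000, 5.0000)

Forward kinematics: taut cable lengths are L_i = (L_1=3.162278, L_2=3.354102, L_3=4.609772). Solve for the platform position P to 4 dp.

(3.0000, 1.5000)

circle eqns → linear via eq_j − eq_1; set c_j = A_j·A_j − L_j²
c_1 = 36.0000+6.2500−10.0000 = 32.2500
0.0000·x + 5.0000·y = c_1−c_2 = 7.5000
12.0000·x − 5.0000·y = c_1−c_3 = 28.5000
solve first two rows → x=3.0000, y=1.5000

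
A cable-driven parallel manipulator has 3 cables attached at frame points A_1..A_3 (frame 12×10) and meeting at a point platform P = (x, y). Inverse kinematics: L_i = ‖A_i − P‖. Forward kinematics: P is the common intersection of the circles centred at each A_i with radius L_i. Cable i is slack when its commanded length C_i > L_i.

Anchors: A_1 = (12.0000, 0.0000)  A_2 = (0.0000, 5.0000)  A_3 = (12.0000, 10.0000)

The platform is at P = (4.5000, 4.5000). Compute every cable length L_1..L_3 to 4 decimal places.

L_1: Δ = A_1−P = (7.5000, -4.5000) → ‖Δ‖ = √76.5000 = 8.7464
L_2: Δ = A_2−P = (-4.5000, 0.5000) → ‖Δ‖ = √20.5000 = 4.5277
L_3: Δ = A_3−P = (7.5000, 5.5000) → ‖Δ‖ = √86.5000 = 9.3005

(8.7464, 4.5277, 9.3005)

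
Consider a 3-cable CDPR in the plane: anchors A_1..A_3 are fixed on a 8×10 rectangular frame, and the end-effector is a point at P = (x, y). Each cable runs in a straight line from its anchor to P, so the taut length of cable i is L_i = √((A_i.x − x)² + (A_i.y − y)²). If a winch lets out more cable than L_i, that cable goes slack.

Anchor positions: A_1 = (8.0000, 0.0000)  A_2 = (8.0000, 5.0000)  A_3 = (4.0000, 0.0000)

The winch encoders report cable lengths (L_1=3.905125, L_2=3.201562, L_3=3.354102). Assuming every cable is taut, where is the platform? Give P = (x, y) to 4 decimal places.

(5.5000, 3.0000)

circle eqns → linear via eq_j − eq_1; set q_j = A_j·A_j − L_j²
q_1 = 64.0000+0.0000−15.2500 = 48.7500
0.0000·x − 10.0000·y = q_1−q_2 = -30.0000
8.0000·x + 0.0000·y = q_1−q_3 = 44.0000
solve first two rows → x=5.5000, y=3.0000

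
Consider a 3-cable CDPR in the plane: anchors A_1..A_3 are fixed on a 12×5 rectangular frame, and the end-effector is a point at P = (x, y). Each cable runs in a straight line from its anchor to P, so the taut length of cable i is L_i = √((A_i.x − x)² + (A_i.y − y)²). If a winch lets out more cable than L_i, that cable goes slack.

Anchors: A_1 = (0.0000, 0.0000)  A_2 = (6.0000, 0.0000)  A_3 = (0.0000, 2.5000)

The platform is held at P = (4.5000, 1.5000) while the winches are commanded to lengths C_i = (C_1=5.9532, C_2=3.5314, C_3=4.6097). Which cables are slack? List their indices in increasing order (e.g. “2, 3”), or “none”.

cable 1: √((-4.5000)²+(-1.5000)²)=4.7434, C_1=5.9532: slack
cable 2: √((1.5000)²+(-1.5000)²)=2.1213, C_2=3.5314: slack
cable 3: √((-4.5000)²+(1.0000)²)=4.6098, C_3=4.6097: taut

1, 2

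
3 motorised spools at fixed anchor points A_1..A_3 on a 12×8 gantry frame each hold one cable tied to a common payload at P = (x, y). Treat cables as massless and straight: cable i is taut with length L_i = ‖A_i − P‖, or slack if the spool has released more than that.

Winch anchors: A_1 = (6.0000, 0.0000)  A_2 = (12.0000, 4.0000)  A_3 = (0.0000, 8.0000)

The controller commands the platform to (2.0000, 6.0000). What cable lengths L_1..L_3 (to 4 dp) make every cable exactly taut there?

L_1: Δ = A_1−P = (4.0000, -6.0000) → ‖Δ‖ = √52.0000 = 7.2111
L_2: Δ = A_2−P = (10.0000, -2.0000) → ‖Δ‖ = √104.0000 = 10.1980
L_3: Δ = A_3−P = (-2.0000, 2.0000) → ‖Δ‖ = √8.0000 = 2.8284

(7.2111, 10.1980, 2.8284)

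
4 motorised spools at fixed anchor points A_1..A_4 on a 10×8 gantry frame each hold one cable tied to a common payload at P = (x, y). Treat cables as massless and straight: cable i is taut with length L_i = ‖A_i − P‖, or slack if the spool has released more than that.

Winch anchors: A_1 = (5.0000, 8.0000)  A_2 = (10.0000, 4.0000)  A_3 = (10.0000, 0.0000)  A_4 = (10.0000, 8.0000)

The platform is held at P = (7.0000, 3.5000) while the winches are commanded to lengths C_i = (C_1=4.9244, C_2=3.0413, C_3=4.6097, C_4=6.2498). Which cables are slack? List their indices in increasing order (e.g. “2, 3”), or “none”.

4

i=1: geometric 4.9244 vs commanded 4.9244 ⇒ taut
i=2: geometric 3.0414 vs commanded 3.0413 ⇒ taut
i=3: geometric 4.6098 vs commanded 4.6097 ⇒ taut
i=4: geometric 5.4083 vs commanded 6.2498 ⇒ slack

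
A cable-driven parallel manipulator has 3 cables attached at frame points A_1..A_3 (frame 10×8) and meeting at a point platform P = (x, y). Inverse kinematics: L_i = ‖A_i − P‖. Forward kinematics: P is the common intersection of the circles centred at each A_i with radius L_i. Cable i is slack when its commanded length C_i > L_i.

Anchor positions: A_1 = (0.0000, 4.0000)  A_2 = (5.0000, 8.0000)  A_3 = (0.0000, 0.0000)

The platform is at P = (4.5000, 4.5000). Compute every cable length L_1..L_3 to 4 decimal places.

(4.5277, 3.5355, 6.3640)

cable 1: Δx=-4.5000, Δy=-0.5000; L_1 = √(Δx²+Δy²) = 4.5277
cable 2: Δx=0.5000, Δy=3.5000; L_2 = √(Δx²+Δy²) = 3.5355
cable 3: Δx=-4.5000, Δy=-4.5000; L_3 = √(Δx²+Δy²) = 6.3640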